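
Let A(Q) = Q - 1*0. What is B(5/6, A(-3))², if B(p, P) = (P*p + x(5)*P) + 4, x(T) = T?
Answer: 729/4 ≈ 182.25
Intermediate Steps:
A(Q) = Q (A(Q) = Q + 0 = Q)
B(p, P) = 4 + 5*P + P*p (B(p, P) = (P*p + 5*P) + 4 = (5*P + P*p) + 4 = 4 + 5*P + P*p)
B(5/6, A(-3))² = (4 + 5*(-3) - 15/6)² = (4 - 15 - 15/6)² = (4 - 15 - 3*⅚)² = (4 - 15 - 5/2)² = (-27/2)² = 729/4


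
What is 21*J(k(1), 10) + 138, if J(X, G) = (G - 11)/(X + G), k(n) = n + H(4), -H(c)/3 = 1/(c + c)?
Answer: 11562/85 ≈ 136.02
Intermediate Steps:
H(c) = -3/(2*c) (H(c) = -3/(c + c) = -3*1/(2*c) = -3/(2*c))
k(n) = -3/8 + n (k(n) = n - 3/2/4 = n - 3/2*¼ = n - 3/8 = -3/8 + n)
J(X, G) = (-11 + G)/(G + X)
21*J(k(1), 10) + 138 = 21*((-11 + 10)/(10 + (-3/8 + 1))) + 138 = 21*(-1/(10 + 5/8)) + 138 = 21*(-1/(85/8)) + 138 = 21*((8/85)*(-1)) + 138 = 21*(-8/85) + 138 = -168/85 + 138 = 11562/85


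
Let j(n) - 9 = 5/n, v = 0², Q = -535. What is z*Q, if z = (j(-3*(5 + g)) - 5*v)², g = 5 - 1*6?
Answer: -5675815/144 ≈ -39415.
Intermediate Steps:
v = 0
g = -1 (g = 5 - 6 = -1)
j(n) = 9 + 5/n
z = 10609/144 (z = ((9 + 5/((-3*(5 - 1)))) - 5*0)² = ((9 + 5/((-3*4))) + 0)² = ((9 + 5/(-12)) + 0)² = ((9 + 5*(-1/12)) + 0)² = ((9 - 5/12) + 0)² = (103/12 + 0)² = (103/12)² = 10609/144 ≈ 73.674)
z*Q = (10609/144)*(-535) = -5675815/144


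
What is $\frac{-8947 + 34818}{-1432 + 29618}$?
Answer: $\frac{25871}{28186} \approx 0.91787$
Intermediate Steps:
$\frac{-8947 + 34818}{-1432 + 29618} = \frac{25871}{28186}$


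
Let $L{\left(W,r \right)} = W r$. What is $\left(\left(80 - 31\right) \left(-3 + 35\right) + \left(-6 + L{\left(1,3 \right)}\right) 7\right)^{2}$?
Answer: $2393209$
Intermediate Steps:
$\left(\left(80 - 31\right) \left(-3 + 35\right) + \left(-6 + L{\left(1,3 \right)}\right) 7\right)^{2} = \left(\left(80 - 31\right) \left(-3 + 35\right) + \left(-6 + 1 \cdot 3\right) 7\right)^{2} = \left(49 \cdot 32 + \left(-6 + 3\right) 7\right)^{2} = \left(1568 - 21\right)^{2} = 1547^{2} = 2393209$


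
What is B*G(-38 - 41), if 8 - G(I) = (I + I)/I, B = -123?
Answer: -738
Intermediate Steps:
G(I) = 6 (G(I) = 8 - (I + I)/I = 8 - 2*I/I = 8 - 1*2 = 8 - 2 = 6)
B*G(-38 - 41) = -123*6 = -738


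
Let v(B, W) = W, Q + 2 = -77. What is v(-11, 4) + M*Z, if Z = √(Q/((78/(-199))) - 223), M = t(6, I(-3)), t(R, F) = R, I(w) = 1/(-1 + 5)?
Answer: 4 + I*√130494/13 ≈ 4.0 + 27.788*I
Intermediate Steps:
Q = -79 (Q = -2 - 77 = -79)
I(w) = ¼ (I(w) = 1/4 = ¼)
M = 6
Z = I*√130494/78 (Z = √(-79/(78/(-199)) - 223) = √(-79/(78*(-1/199)) - 223) = √(-79/(-78/199) - 223) = √(-79*(-199/78) - 223) = √(15721/78 - 223) = √(-1673/78) = I*√130494/78 ≈ 4.6313*I)
v(-11, 4) + M*Z = 4 + 6*(I*√130494/78) = 4 + I*√130494/13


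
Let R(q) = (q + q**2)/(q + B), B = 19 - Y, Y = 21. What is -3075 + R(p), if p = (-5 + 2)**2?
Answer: -21435/7 ≈ -3062.1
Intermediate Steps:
p = 9 (p = (-3)**2 = 9)
B = -2 (B = 19 - 1*21 = 19 - 21 = -2)
R(q) = (q + q**2)/(-2 + q) (R(q) = (q + q**2)/(q - 2) = (q + q**2)/(-2 + q))
-3075 + R(p) = -3075 + 9*(1 + 9)/(-2 + 9) = -3075 + 9*10/7 = -3075 + 9*(1/7)*10 = -3075 + 90/7 = -21435/7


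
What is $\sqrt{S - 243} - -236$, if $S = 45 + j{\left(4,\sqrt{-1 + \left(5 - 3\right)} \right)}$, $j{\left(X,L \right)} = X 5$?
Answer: $236 + i \sqrt{178} \approx 236.0 + 13.342 i$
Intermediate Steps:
$j{\left(X,L \right)} = 5 X$
$S = 65$ ($S = 45 + 5 \cdot 4 = 45 + 20 = 65$)
$\sqrt{S - 243} - -236 = \sqrt{65 - 243} - -236 = \sqrt{-178} + 236 = i \sqrt{178} + 236 = 236 + i \sqrt{178}$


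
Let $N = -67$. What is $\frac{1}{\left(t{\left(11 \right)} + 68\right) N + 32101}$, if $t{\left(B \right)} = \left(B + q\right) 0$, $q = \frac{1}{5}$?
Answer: $\frac{1}{27545} \approx 3.6304 \cdot 10^{-5}$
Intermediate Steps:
$q = \frac{1}{5} \approx 0.2$
$t{\left(B \right)} = 0$ ($t{\left(B \right)} = \left(B + \frac{1}{5}\right) 0 = \left(\frac{1}{5} + B\right) 0 = 0$)
$\frac{1}{\left(t{\left(11 \right)} + 68\right) N + 32101} = \frac{1}{\left(0 + 68\right) \left(-67\right) + 32101} = \frac{1}{68 \left(-67\right) + 32101} = \frac{1}{-4556 + 32101} = \frac{1}{27545}$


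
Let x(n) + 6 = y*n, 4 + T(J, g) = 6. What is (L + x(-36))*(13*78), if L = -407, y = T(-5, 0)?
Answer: -491790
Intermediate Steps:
T(J, g) = 2 (T(J, g) = -4 + 6 = 2)
y = 2
x(n) = -6 + 2*n
(L + x(-36))*(13*78) = (-407 + (-6 + 2*(-36)))*(13*78) = (-407 + (-6 - 72))*1014 = (-407 - 78)*1014 = -485*1014 = -491790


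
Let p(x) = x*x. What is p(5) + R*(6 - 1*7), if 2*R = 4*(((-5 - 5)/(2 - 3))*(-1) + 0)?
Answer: 45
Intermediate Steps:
p(x) = x²
R = -20 (R = (4*(((-5 - 5)/(2 - 3))*(-1) + 0))/2 = (4*(-10/(-1)*(-1) + 0))/2 = (4*(-10*(-1)*(-1) + 0))/2 = (4*(10*(-1) + 0))/2 = (4*(-10 + 0))/2 = (4*(-10))/2 = (½)*(-40) = -20)
p(5) + R*(6 - 1*7) = 5² - 20*(6 - 1*7) = 25 - 20*(6 - 7) = 25 - 20*(-1) = 25 + 20 = 45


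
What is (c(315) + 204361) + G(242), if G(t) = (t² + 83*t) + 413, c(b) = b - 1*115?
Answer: 283624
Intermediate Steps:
c(b) = -115 + b (c(b) = b - 115 = -115 + b)
G(t) = 413 + t² + 83*t
(c(315) + 204361) + G(242) = ((-115 + 315) + 204361) + (413 + 242² + 83*242) = (200 + 204361) + (413 + 58564 + 20086) = 204561 + 79063 = 283624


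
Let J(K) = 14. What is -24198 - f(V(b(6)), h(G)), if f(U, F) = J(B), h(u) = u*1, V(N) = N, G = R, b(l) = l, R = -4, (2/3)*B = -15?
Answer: -24212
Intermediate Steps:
B = -45/2 (B = (3/2)*(-15) = -45/2 ≈ -22.500)
G = -4
h(u) = u
f(U, F) = 14
-24198 - f(V(b(6)), h(G)) = -24198 - 1*14 = -24198 - 14 = -24212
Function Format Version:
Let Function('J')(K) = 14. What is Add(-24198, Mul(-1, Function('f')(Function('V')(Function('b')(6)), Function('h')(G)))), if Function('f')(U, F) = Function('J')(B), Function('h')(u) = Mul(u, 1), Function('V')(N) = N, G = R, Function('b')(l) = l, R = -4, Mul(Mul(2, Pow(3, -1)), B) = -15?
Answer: -24212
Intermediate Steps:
B = Rational(-45, 2) (B = Mul(Rational(3, 2), -15) = Rational(-45, 2) ≈ -22.500)
G = -4
Function('h')(u) = u
Function('f')(U, F) = 14
Add(-24198, Mul(-1, Function('f')(Function('V')(Function('b')(6)), Function('h')(G)))) = Add(-24198, Mul(-1, 14)) = Add(-24198, -14) = -24212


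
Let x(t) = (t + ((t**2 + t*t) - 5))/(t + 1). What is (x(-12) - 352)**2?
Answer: 17164449/121 ≈ 1.4186e+5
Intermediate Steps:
x(t) = (-5 + t + 2*t**2)/(1 + t) (x(t) = (t + ((t**2 + t**2) - 5))/(1 + t) = (t + (2*t**2 - 5))/(1 + t) = (t + (-5 + 2*t**2))/(1 + t) = (-5 + t + 2*t**2)/(1 + t))
(x(-12) - 352)**2 = ((-5 - 12 + 2*(-12)**2)/(1 - 12) - 352)**2 = ((-5 - 12 + 2*144)/(-11) - 352)**2 = (-(-5 - 12 + 288)/11 - 352)**2 = (-1/11*271 - 352)**2 = (-271/11 - 352)**2 = (-4143/11)**2 = 17164449/121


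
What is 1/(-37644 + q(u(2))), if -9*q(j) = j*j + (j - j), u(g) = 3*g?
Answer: -1/37648 ≈ -2.6562e-5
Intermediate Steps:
q(j) = -j²/9 (q(j) = -(j*j + (j - j))/9 = -(j² + 0)/9 = -j²/9)
1/(-37644 + q(u(2))) = 1/(-37644 - (3*2)²/9) = 1/(-37644 - ⅑*6²) = 1/(-37644 - ⅑*36) = 1/(-37644 - 4) = 1/(-37648) = -1/37648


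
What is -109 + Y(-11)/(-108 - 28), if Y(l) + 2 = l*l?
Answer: -879/8 ≈ -109.88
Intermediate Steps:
Y(l) = -2 + l² (Y(l) = -2 + l*l = -2 + l²)
-109 + Y(-11)/(-108 - 28) = -109 + (-2 + (-11)²)/(-108 - 28) = -109 + (-2 + 121)/(-136) = -109 + 119*(-1/136) = -109 - 7/8 = -879/8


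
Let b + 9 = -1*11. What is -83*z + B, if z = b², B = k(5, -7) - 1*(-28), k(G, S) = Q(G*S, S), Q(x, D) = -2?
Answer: -33174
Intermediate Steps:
b = -20 (b = -9 - 1*11 = -9 - 11 = -20)
k(G, S) = -2
B = 26 (B = -2 - 1*(-28) = -2 + 28 = 26)
z = 400 (z = (-20)² = 400)
-83*z + B = -83*400 + 26 = -33200 + 26 = -33174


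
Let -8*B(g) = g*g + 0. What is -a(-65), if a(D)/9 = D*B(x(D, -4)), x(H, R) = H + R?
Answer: -2785185/8 ≈ -3.4815e+5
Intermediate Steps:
B(g) = -g²/8 (B(g) = -(g*g + 0)/8 = -(g² + 0)/8 = -g²/8)
a(D) = -9*D*(-4 + D)²/8 (a(D) = 9*(D*(-(D - 4)²/8)) = 9*(D*(-(-4 + D)²/8)) = 9*(-D*(-4 + D)²/8) = -9*D*(-4 + D)²/8)
-a(-65) = -(-9)*(-65)*(-4 - 65)²/8 = -(-9)*(-65)*(-69)²/8 = -(-9)*(-65)*4761/8 = -1*2785185/8 = -2785185/8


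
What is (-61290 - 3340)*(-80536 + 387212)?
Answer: -19820469880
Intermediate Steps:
(-61290 - 3340)*(-80536 + 387212) = -64630*306676 = -19820469880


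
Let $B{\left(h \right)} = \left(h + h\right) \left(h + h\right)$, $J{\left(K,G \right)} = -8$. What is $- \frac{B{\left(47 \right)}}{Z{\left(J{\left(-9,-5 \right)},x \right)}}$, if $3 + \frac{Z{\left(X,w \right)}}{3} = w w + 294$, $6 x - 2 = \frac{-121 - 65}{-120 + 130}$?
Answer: $- \frac{2650800}{268789} \approx -9.862$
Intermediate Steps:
$x = - \frac{83}{30}$ ($x = \frac{1}{3} + \frac{\left(-121 - 65\right) \frac{1}{-120 + 130}}{6} = \frac{1}{3} + \frac{\left(-186\right) \frac{1}{10}}{6} = \frac{1}{3} + \frac{1}{6} \left(- \frac{93}{5}\right) = \frac{1}{3} - \frac{31}{10} = - \frac{83}{30} \approx -2.7667$)
$Z{\left(X,w \right)} = 873 + 3 w^{2}$ ($Z{\left(X,w \right)} = -9 + 3 \left(w w + 294\right) = -9 + 3 \left(w^{2} + 294\right) = -9 + 3 \left(294 + w^{2}\right) = -9 + \left(882 + 3 w^{2}\right) = 873 + 3 w^{2}$)
$B{\left(h \right)} = 4 h^{2}$ ($B{\left(h \right)} = 2 h 2 h = 4 h^{2}$)
$- \frac{B{\left(47 \right)}}{Z{\left(J{\left(-9,-5 \right)},x \right)}} = - \frac{4 \cdot 47^{2}}{873 + 3 \left(- \frac{83}{30}\right)^{2}} = - \frac{4 \cdot 2209}{873 + 3 \cdot \frac{6889}{900}} = - \frac{8836}{873 + \frac{6889}{300}} = - \frac{8836}{\frac{268789}{300}} = - \frac{8836 \cdot 300}{268789} = \left(-1\right) \frac{2650800}{268789} = - \frac{2650800}{268789}$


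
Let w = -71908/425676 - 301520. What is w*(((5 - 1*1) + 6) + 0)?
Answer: -320874748570/106419 ≈ -3.0152e+6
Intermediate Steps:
w = -32087474857/106419 (w = -71908*1/425676 - 301520 = -17977/106419 - 301520 = -32087474857/106419 ≈ -3.0152e+5)
w*(((5 - 1*1) + 6) + 0) = -32087474857*(((5 - 1*1) + 6) + 0)/106419 = -32087474857*(((5 - 1) + 6) + 0)/106419 = -32087474857*((4 + 6) + 0)/106419 = -32087474857*(10 + 0)/106419 = -32087474857/106419*10 = -320874748570/106419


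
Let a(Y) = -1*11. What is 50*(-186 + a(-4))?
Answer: -9850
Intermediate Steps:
a(Y) = -11
50*(-186 + a(-4)) = 50*(-186 - 11) = 50*(-197) = -9850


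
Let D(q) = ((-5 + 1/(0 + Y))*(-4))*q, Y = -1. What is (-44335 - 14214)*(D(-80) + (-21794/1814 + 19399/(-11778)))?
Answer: 1209424449005371/10682646 ≈ 1.1321e+8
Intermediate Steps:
D(q) = 24*q (D(q) = ((-5 + 1/(0 - 1))*(-4))*q = ((-5 + 1/(-1))*(-4))*q = ((-5 - 1)*(-4))*q = (-6*(-4))*q = 24*q)
(-44335 - 14214)*(D(-80) + (-21794/1814 + 19399/(-11778))) = (-44335 - 14214)*(24*(-80) + (-21794/1814 + 19399/(-11778))) = -58549*(-1920 + (-21794*1/1814 + 19399*(-1/11778))) = -58549*(-1920 + (-10897/907 - 19399/11778)) = -58549*(-1920 - 145939759/10682646) = -58549*(-20656620079/10682646) = 1209424449005371/10682646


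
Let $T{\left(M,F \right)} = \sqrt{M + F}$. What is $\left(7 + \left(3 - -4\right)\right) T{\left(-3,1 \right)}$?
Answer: $14 i \sqrt{2} \approx 19.799 i$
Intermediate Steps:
$T{\left(M,F \right)} = \sqrt{F + M}$
$\left(7 + \left(3 - -4\right)\right) T{\left(-3,1 \right)} = \left(7 + \left(3 - -4\right)\right) \sqrt{1 - 3} = \left(7 + \left(3 + 4\right)\right) \sqrt{-2} = \left(7 + 7\right) i \sqrt{2} = 14 i \sqrt{2}$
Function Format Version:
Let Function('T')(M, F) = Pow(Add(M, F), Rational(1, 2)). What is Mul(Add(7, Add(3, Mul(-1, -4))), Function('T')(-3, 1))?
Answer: Mul(14, I, Pow(2, Rational(1, 2))) ≈ Mul(19.799, I)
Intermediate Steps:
Function('T')(M, F) = Pow(Add(F, M), Rational(1, 2))
Mul(Add(7, Add(3, Mul(-1, -4))), Function('T')(-3, 1)) = Mul(Add(7, Add(3, Mul(-1, -4))), Pow(Add(1, -3), Rational(1, 2))) = Mul(Add(7, Add(3, 4)), Pow(-2, Rational(1, 2))) = Mul(Add(7, 7), Mul(I, Pow(2, Rational(1, 2)))) = Mul(14, Mul(I, Pow(2, Rational(1, 2)))) = Mul(14, I, Pow(2, Rational(1, 2)))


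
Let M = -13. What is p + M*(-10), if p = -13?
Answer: 117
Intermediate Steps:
p + M*(-10) = -13 - 13*(-10) = -13 + 130 = 117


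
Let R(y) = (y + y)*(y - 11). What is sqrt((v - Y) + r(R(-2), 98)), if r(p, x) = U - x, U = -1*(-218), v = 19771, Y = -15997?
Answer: 4*sqrt(2243) ≈ 189.44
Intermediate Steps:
U = 218
R(y) = 2*y*(-11 + y) (R(y) = (2*y)*(-11 + y) = 2*y*(-11 + y))
r(p, x) = 218 - x
sqrt((v - Y) + r(R(-2), 98)) = sqrt((19771 - 1*(-15997)) + (218 - 1*98)) = sqrt((19771 + 15997) + (218 - 98)) = sqrt(35768 + 120) = sqrt(35888) = 4*sqrt(2243)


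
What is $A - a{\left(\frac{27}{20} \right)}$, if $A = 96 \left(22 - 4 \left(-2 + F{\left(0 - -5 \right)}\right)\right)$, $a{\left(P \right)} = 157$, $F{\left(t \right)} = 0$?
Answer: $2723$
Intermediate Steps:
$A = 2880$ ($A = 96 \left(22 - 4 \left(-2 + 0\right)\right) = 96 \left(22 - -8\right) = 96 \left(22 + 8\right) = 96 \cdot 30 = 2880$)
$A - a{\left(\frac{27}{20} \right)} = 2880 - 157 = 2723$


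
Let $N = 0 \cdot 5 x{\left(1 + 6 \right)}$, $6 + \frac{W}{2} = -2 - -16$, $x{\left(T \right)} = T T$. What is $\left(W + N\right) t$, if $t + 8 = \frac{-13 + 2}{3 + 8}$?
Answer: $-144$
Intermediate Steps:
$x{\left(T \right)} = T^{2}$
$t = -9$ ($t = -8 + \frac{-13 + 2}{3 + 8} = -8 - \frac{11}{11} = -8 - 1 = -9$)
$W = 16$ ($W = -12 + 2 \left(-2 - -16\right) = -12 + 2 \left(-2 + 16\right) = -12 + 2 \cdot 14 = -12 + 28 = 16$)
$N = 0$ ($N = 0 \cdot 5 \left(1 + 6\right)^{2} = 0 \cdot 7^{2} = 0 \cdot 49 = 0$)
$\left(W + N\right) t = \left(16 + 0\right) \left(-9\right) = 16 \left(-9\right) = -144$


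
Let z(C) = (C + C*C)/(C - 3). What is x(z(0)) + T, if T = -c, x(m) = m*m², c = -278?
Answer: 278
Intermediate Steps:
z(C) = (C + C²)/(-3 + C)
x(m) = m³
T = 278 (T = -1*(-278) = 278)
x(z(0)) + T = (0*(1 + 0)/(-3 + 0))³ + 278 = (0*1/(-3))³ + 278 = (0*(-⅓)*1)³ + 278 = 0³ + 278 = 0 + 278 = 278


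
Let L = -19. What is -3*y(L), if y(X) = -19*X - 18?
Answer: -1029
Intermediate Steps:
y(X) = -18 - 19*X
-3*y(L) = -3*(-18 - 19*(-19)) = -3*(-18 + 361) = -3*343 = -1029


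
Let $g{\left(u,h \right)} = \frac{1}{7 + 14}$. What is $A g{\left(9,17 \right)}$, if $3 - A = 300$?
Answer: $- \frac{99}{7} \approx -14.143$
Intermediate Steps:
$A = -297$ ($A = 3 - 300 = -297$)
$g{\left(u,h \right)} = \frac{1}{21}$
$A g{\left(9,17 \right)} = \left(-297\right) \frac{1}{21} = - \frac{99}{7}$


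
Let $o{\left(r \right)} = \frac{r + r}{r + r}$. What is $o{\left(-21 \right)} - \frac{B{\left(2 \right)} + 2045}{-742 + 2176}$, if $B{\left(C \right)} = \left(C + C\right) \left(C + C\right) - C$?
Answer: $- \frac{625}{1434} \approx -0.43584$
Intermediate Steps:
$o{\left(r \right)} = 1$ ($o{\left(r \right)} = \frac{2 r}{2 r} = 2 r \frac{1}{2 r} = 1$)
$B{\left(C \right)} = - C + 4 C^{2}$ ($B{\left(C \right)} = 2 C 2 C - C = 4 C^{2} - C = - C + 4 C^{2}$)
$o{\left(-21 \right)} - \frac{B{\left(2 \right)} + 2045}{-742 + 2176} = 1 - \frac{2 \left(-1 + 4 \cdot 2\right) + 2045}{-742 + 2176} = 1 - \frac{2 \left(-1 + 8\right) + 2045}{1434} = 1 - \left(2 \cdot 7 + 2045\right) \frac{1}{1434} = 1 - \left(14 + 2045\right) \frac{1}{1434} = 1 - 2059 \cdot \frac{1}{1434} = 1 - \frac{2059}{1434} = - \frac{625}{1434}$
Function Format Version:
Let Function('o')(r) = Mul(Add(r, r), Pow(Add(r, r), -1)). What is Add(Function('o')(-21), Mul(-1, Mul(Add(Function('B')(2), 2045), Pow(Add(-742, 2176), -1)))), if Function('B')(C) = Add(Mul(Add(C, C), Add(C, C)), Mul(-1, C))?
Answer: Rational(-625, 1434) ≈ -0.43584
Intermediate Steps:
Function('o')(r) = 1 (Function('o')(r) = Mul(Mul(2, r), Pow(Mul(2, r), -1)) = Mul(Mul(2, r), Mul(Rational(1, 2), Pow(r, -1))) = 1)
Function('B')(C) = Add(Mul(-1, C), Mul(4, Pow(C, 2))) (Function('B')(C) = Add(Mul(Mul(2, C), Mul(2, C)), Mul(-1, C)) = Add(Mul(4, Pow(C, 2)), Mul(-1, C)) = Add(Mul(-1, C), Mul(4, Pow(C, 2))))
Add(Function('o')(-21), Mul(-1, Mul(Add(Function('B')(2), 2045), Pow(Add(-742, 2176), -1)))) = Add(1, Mul(-1, Mul(Add(Mul(2, Add(-1, Mul(4, 2))), 2045), Pow(Add(-742, 2176), -1)))) = Add(1, Mul(-1, Mul(Add(Mul(2, Add(-1, 8)), 2045), Pow(1434, -1)))) = Add(1, Mul(-1, Mul(Add(Mul(2, 7), 2045), Rational(1, 1434)))) = Add(1, Mul(-1, Mul(Add(14, 2045), Rational(1, 1434)))) = Add(1, Mul(-1, Mul(2059, Rational(1, 1434)))) = Add(1, Mul(-1, Rational(2059, 1434))) = Add(1, Rational(-2059, 1434)) = Rational(-625, 1434)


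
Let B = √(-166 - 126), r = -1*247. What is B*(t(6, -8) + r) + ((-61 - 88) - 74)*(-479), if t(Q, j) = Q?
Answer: 106817 - 482*I*√73 ≈ 1.0682e+5 - 4118.2*I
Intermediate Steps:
r = -247
B = 2*I*√73 (B = √(-292) = 2*I*√73 ≈ 17.088*I)
B*(t(6, -8) + r) + ((-61 - 88) - 74)*(-479) = (2*I*√73)*(6 - 247) + ((-61 - 88) - 74)*(-479) = (2*I*√73)*(-241) + (-149 - 74)*(-479) = -482*I*√73 - 223*(-479) = -482*I*√73 + 106817 = 106817 - 482*I*√73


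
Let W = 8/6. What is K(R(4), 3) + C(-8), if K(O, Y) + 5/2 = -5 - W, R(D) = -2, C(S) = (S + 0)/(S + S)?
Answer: -25/3 ≈ -8.3333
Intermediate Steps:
C(S) = ½ (C(S) = S/((2*S)) = S*(1/(2*S)) = ½)
W = 4/3 (W = 8*(⅙) = 4/3 ≈ 1.3333)
K(O, Y) = -53/6 (K(O, Y) = -5/2 + (-5 - 1*4/3) = -5/2 + (-5 - 4/3) = -5/2 - 19/3 = -53/6)
K(R(4), 3) + C(-8) = -53/6 + ½ = -25/3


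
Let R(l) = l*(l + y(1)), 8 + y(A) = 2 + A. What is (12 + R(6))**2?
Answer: 324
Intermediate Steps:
y(A) = -6 + A (y(A) = -8 + (2 + A) = -6 + A)
R(l) = l*(-5 + l) (R(l) = l*(l + (-6 + 1)) = l*(l - 5) = l*(-5 + l))
(12 + R(6))**2 = (12 + 6*(-5 + 6))**2 = (12 + 6*1)**2 = (12 + 6)**2 = 18**2 = 324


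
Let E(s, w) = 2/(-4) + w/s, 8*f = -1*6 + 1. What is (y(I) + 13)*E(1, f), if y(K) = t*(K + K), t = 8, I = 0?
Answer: -117/8 ≈ -14.625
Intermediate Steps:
y(K) = 16*K (y(K) = 8*(K + K) = 8*(2*K) = 16*K)
f = -5/8 (f = (-1*6 + 1)/8 = (-6 + 1)/8 = (1/8)*(-5) = -5/8 ≈ -0.62500)
E(s, w) = -1/2 + w/s (E(s, w) = 2*(-1/4) + w/s = -1/2 + w/s)
(y(I) + 13)*E(1, f) = (16*0 + 13)*((-5/8 - 1/2*1)/1) = (0 + 13)*(1*(-5/8 - 1/2)) = 13*(1*(-9/8)) = 13*(-9/8) = -117/8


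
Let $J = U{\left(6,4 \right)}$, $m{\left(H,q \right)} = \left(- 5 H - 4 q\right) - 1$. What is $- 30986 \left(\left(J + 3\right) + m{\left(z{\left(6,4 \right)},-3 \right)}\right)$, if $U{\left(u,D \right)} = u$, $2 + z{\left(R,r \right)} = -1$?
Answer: $-1084510$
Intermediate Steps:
$z{\left(R,r \right)} = -3$ ($z{\left(R,r \right)} = -2 - 1 = -3$)
$m{\left(H,q \right)} = -1 - 5 H - 4 q$
$J = 6$
$- 30986 \left(\left(J + 3\right) + m{\left(z{\left(6,4 \right)},-3 \right)}\right) = - 30986 \left(\left(6 + 3\right) - -26\right) = - 30986 \left(9 + \left(-1 + 15 + 12\right)\right) = - 30986 \left(9 + 26\right) = \left(-30986\right) 35 = -1084510$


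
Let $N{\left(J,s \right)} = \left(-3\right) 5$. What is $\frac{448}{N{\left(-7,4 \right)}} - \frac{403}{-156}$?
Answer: $- \frac{1637}{60} \approx -27.283$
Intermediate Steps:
$N{\left(J,s \right)} = -15$
$\frac{448}{N{\left(-7,4 \right)}} - \frac{403}{-156} = \frac{448}{-15} - \frac{403}{-156} = 448 \left(- \frac{1}{15}\right) - - \frac{31}{12} = - \frac{448}{15} + \frac{31}{12} = - \frac{1637}{60}$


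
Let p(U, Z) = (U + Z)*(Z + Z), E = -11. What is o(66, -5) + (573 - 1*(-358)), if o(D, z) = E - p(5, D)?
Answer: -8452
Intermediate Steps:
p(U, Z) = 2*Z*(U + Z) (p(U, Z) = (U + Z)*(2*Z) = 2*Z*(U + Z))
o(D, z) = -11 - 2*D*(5 + D)
o(66, -5) + (573 - 1*(-358)) = (-11 - 2*66*(5 + 66)) + (573 - 1*(-358)) = (-11 - 2*66*71) + (573 + 358) = (-11 - 9372) + 931 = -9383 + 931 = -8452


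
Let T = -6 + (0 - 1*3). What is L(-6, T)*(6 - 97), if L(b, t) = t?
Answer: 819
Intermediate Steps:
T = -9 (T = -6 + (0 - 3) = -6 - 3 = -9)
L(-6, T)*(6 - 97) = -9*(6 - 97) = -9*(-91) = 819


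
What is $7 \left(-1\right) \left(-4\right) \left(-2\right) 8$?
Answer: $-448$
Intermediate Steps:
$7 \left(-1\right) \left(-4\right) \left(-2\right) 8 = 7 \cdot 4 \left(-2\right) 8 = 7 \left(-8\right) 8 = \left(-56\right) 8 = -448$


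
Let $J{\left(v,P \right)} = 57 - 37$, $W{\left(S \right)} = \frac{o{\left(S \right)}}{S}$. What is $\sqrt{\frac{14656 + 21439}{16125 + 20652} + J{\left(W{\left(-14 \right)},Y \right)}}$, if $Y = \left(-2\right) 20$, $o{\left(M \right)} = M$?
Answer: $\frac{\sqrt{28378420395}}{36777} \approx 4.5806$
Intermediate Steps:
$Y = -40$
$W{\left(S \right)} = 1$ ($W{\left(S \right)} = \frac{S}{S} = 1$)
$J{\left(v,P \right)} = 20$
$\sqrt{\frac{14656 + 21439}{16125 + 20652} + J{\left(W{\left(-14 \right)},Y \right)}} = \sqrt{\frac{14656 + 21439}{16125 + 20652} + 20} = \sqrt{\frac{36095}{36777} + 20} = \sqrt{\frac{771635}{36777}} = \frac{\sqrt{28378420395}}{36777}$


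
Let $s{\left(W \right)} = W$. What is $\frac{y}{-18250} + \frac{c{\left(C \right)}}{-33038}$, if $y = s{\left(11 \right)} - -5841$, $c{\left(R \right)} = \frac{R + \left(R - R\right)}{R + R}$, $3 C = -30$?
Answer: $- \frac{193347501}{602943500} \approx -0.32067$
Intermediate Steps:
$C = -10$ ($C = \frac{1}{3} \left(-30\right) = -10$)
$c{\left(R \right)} = \frac{1}{2}$ ($c{\left(R \right)} = \frac{R + 0}{2 R} = R \frac{1}{2 R} = \frac{1}{2}$)
$y = 5852$ ($y = 11 - -5841 = 11 + 5841 = 5852$)
$\frac{y}{-18250} + \frac{c{\left(C \right)}}{-33038} = \frac{5852}{-18250} + \frac{1}{2 \left(-33038\right)} = 5852 \left(- \frac{1}{18250}\right) + \frac{1}{2} \left(- \frac{1}{33038}\right) = - \frac{2926}{9125} - \frac{1}{66076} = - \frac{193347501}{602943500}$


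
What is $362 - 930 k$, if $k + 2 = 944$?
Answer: $-875698$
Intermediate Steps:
$k = 942$ ($k = -2 + 944 = 942$)
$362 - 930 k = 362 - 876060 = -875698$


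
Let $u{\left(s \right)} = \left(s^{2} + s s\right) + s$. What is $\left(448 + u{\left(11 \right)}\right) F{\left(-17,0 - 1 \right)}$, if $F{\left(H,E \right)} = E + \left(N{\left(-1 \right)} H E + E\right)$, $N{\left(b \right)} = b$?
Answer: $-13319$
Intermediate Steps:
$F{\left(H,E \right)} = 2 E - E H$ ($F{\left(H,E \right)} = E + \left(- H E + E\right) = E - \left(- E + E H\right) = 2 E - E H$)
$u{\left(s \right)} = s + 2 s^{2}$ ($u{\left(s \right)} = \left(s^{2} + s^{2}\right) + s = 2 s^{2} + s = s + 2 s^{2}$)
$\left(448 + u{\left(11 \right)}\right) F{\left(-17,0 - 1 \right)} = \left(448 + 11 \left(1 + 2 \cdot 11\right)\right) \left(0 - 1\right) \left(2 - -17\right) = \left(448 + 11 \left(1 + 22\right)\right) \left(0 - 1\right) \left(2 + 17\right) = \left(448 + 11 \cdot 23\right) \left(\left(-1\right) 19\right) = \left(448 + 253\right) \left(-19\right) = 701 \left(-19\right) = -13319$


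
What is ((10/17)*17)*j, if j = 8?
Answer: 80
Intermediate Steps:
((10/17)*17)*j = ((10/17)*17)*8 = 10*8 = 80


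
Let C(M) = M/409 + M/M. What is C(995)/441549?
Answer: 156/20065949 ≈ 7.7744e-6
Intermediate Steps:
C(M) = 1 + M/409 (C(M) = M*(1/409) + 1 = M/409 + 1 = 1 + M/409)
C(995)/441549 = (1 + (1/409)*995)/441549 = (1 + 995/409)*(1/441549) = (1404/409)*(1/441549) = 156/20065949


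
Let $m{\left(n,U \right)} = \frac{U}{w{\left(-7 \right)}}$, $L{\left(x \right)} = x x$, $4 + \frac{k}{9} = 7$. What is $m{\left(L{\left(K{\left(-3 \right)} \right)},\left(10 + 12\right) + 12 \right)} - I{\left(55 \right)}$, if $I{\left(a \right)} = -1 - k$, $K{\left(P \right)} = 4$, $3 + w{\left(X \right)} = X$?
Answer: $\frac{123}{5} \approx 24.6$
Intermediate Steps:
$w{\left(X \right)} = -3 + X$
$k = 27$ ($k = -36 + 9 \cdot 7 = -36 + 63 = 27$)
$L{\left(x \right)} = x^{2}$
$I{\left(a \right)} = -28$ ($I{\left(a \right)} = -1 - 27 = -28$)
$m{\left(n,U \right)} = - \frac{U}{10}$ ($m{\left(n,U \right)} = \frac{U}{-3 - 7} = \frac{U}{-10} = U \left(- \frac{1}{10}\right) = - \frac{U}{10}$)
$m{\left(L{\left(K{\left(-3 \right)} \right)},\left(10 + 12\right) + 12 \right)} - I{\left(55 \right)} = - \frac{\left(10 + 12\right) + 12}{10} - -28 = - \frac{22 + 12}{10} + 28 = \left(- \frac{1}{10}\right) 34 + 28 = - \frac{17}{5} + 28 = \frac{123}{5}$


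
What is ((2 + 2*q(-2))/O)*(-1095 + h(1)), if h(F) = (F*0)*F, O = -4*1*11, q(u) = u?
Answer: -1095/22 ≈ -49.773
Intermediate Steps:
O = -44 (O = -4*11 = -44)
h(F) = 0 (h(F) = 0*F = 0)
((2 + 2*q(-2))/O)*(-1095 + h(1)) = ((2 + 2*(-2))/(-44))*(-1095 + 0) = ((2 - 4)*(-1/44))*(-1095) = -2*(-1/44)*(-1095) = (1/22)*(-1095) = -1095/22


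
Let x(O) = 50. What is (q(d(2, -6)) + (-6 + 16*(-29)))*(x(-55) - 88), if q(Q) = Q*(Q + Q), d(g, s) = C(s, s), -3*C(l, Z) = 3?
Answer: 17784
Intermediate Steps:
C(l, Z) = -1 (C(l, Z) = -⅓*3 = -1)
d(g, s) = -1
q(Q) = 2*Q² (q(Q) = Q*(2*Q) = 2*Q²)
(q(d(2, -6)) + (-6 + 16*(-29)))*(x(-55) - 88) = (2*(-1)² + (-6 + 16*(-29)))*(50 - 88) = (2*1 + (-6 - 464))*(-38) = (2 - 470)*(-38) = -468*(-38) = 17784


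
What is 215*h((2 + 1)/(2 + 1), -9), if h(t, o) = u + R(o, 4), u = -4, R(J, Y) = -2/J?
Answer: -7310/9 ≈ -812.22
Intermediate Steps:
h(t, o) = -4 - 2/o
215*h((2 + 1)/(2 + 1), -9) = 215*(-4 - 2/(-9)) = 215*(-4 - 2*(-⅑)) = 215*(-4 + 2/9) = 215*(-34/9) = -7310/9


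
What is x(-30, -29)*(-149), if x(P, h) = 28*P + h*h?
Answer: -149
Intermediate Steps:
x(P, h) = h**2 + 28*P (x(P, h) = 28*P + h**2 = h**2 + 28*P)
x(-30, -29)*(-149) = ((-29)**2 + 28*(-30))*(-149) = (841 - 840)*(-149) = 1*(-149) = -149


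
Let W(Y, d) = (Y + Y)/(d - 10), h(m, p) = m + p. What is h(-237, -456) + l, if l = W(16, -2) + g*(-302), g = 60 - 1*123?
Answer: 54991/3 ≈ 18330.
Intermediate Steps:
g = -63 (g = 60 - 123 = -63)
W(Y, d) = 2*Y/(-10 + d) (W(Y, d) = (2*Y)/(-10 + d) = 2*Y/(-10 + d))
l = 57070/3 (l = 2*16/(-10 - 2) - 63*(-302) = 2*16/(-12) + 19026 = 2*16*(-1/12) + 19026 = -8/3 + 19026 = 57070/3 ≈ 19023.)
h(-237, -456) + l = (-237 - 456) + 57070/3 = -693 + 57070/3 = 54991/3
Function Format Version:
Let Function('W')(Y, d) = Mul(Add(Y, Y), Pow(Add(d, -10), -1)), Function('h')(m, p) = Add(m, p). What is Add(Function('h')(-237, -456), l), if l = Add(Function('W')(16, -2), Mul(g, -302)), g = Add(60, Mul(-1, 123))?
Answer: Rational(54991, 3) ≈ 18330.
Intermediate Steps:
g = -63 (g = Add(60, -123) = -63)
Function('W')(Y, d) = Mul(2, Y, Pow(Add(-10, d), -1)) (Function('W')(Y, d) = Mul(Mul(2, Y), Pow(Add(-10, d), -1)) = Mul(2, Y, Pow(Add(-10, d), -1)))
l = Rational(57070, 3) (l = Add(Mul(2, 16, Pow(Add(-10, -2), -1)), Mul(-63, -302)) = Add(Mul(2, 16, Pow(-12, -1)), 19026) = Add(Mul(2, 16, Rational(-1, 12)), 19026) = Add(Rational(-8, 3), 19026) = Rational(57070, 3) ≈ 19023.)
Add(Function('h')(-237, -456), l) = Add(Add(-237, -456), Rational(57070, 3)) = Add(-693, Rational(57070, 3)) = Rational(54991, 3)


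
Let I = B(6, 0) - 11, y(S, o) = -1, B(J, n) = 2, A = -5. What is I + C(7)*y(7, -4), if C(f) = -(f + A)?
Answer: -7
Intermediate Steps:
C(f) = 5 - f (C(f) = -(f - 5) = -(-5 + f) = 5 - f)
I = -9 (I = 2 - 11 = -9)
I + C(7)*y(7, -4) = -9 + (5 - 1*7)*(-1) = -9 + (5 - 7)*(-1) = -9 - 2*(-1) = -9 + 2 = -7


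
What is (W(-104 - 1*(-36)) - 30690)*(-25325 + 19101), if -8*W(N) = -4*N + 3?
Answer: 191228510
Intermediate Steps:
W(N) = -3/8 + N/2 (W(N) = -(-4*N + 3)/8 = -(3 - 4*N)/8 = -3/8 + N/2)
(W(-104 - 1*(-36)) - 30690)*(-25325 + 19101) = ((-3/8 + (-104 - 1*(-36))/2) - 30690)*(-25325 + 19101) = ((-3/8 + (-104 + 36)/2) - 30690)*(-6224) = ((-3/8 + (½)*(-68)) - 30690)*(-6224) = ((-3/8 - 34) - 30690)*(-6224) = (-275/8 - 30690)*(-6224) = -245795/8*(-6224) = 191228510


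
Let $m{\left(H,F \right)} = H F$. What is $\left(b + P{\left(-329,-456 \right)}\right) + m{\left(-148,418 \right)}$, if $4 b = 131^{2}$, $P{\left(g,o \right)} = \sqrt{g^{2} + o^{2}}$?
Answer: $- \frac{230295}{4} + \sqrt{316177} \approx -57011.0$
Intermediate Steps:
$m{\left(H,F \right)} = F H$
$b = \frac{17161}{4}$ ($b = \frac{131^{2}}{4} = \frac{1}{4} \cdot 17161 = \frac{17161}{4} \approx 4290.3$)
$\left(b + P{\left(-329,-456 \right)}\right) + m{\left(-148,418 \right)} = \left(\frac{17161}{4} + \sqrt{\left(-329\right)^{2} + \left(-456\right)^{2}}\right) + 418 \left(-148\right) = \left(\frac{17161}{4} + \sqrt{108241 + 207936}\right) - 61864 = \left(\frac{17161}{4} + \sqrt{316177}\right) - 61864 = - \frac{230295}{4} + \sqrt{316177}$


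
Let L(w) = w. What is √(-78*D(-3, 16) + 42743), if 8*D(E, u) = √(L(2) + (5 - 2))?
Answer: √(170972 - 39*√5)/2 ≈ 206.69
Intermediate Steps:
D(E, u) = √5/8 (D(E, u) = √(2 + (5 - 2))/8 = √(2 + 3)/8 = √5/8)
√(-78*D(-3, 16) + 42743) = √(-39*√5/4 + 42743) = √(42743 - 39*√5/4)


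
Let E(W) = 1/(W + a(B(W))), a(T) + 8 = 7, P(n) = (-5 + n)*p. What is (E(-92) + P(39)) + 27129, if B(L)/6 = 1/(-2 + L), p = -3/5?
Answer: 12605494/465 ≈ 27109.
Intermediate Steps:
p = -⅗ (p = -3*⅕ = -⅗ ≈ -0.60000)
P(n) = 3 - 3*n/5 (P(n) = (-5 + n)*(-⅗) = 3 - 3*n/5)
B(L) = 6/(-2 + L)
a(T) = -1 (a(T) = -8 + 7 = -1)
E(W) = 1/(-1 + W) (E(W) = 1/(W - 1) = 1/(-1 + W))
(E(-92) + P(39)) + 27129 = (1/(-1 - 92) + (3 - ⅗*39)) + 27129 = (1/(-93) + (3 - 117/5)) + 27129 = (-1/93 - 102/5) + 27129 = -9491/465 + 27129 = 12605494/465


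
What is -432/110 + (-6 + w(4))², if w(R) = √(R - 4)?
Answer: 1764/55 ≈ 32.073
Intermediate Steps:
w(R) = √(-4 + R)
-432/110 + (-6 + w(4))² = -432/110 + (-6 + √(-4 + 4))² = -432*1/110 + (-6 + √0)² = -216/55 + (-6 + 0)² = -216/55 + (-6)² = -216/55 + 36 = 1764/55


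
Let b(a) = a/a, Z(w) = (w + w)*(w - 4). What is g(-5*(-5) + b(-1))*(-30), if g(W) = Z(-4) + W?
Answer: -2700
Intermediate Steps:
Z(w) = 2*w*(-4 + w) (Z(w) = (2*w)*(-4 + w) = 2*w*(-4 + w))
b(a) = 1
g(W) = 64 + W (g(W) = 2*(-4)*(-4 - 4) + W = 2*(-4)*(-8) + W = 64 + W)
g(-5*(-5) + b(-1))*(-30) = (64 + (-5*(-5) + 1))*(-30) = (64 + (25 + 1))*(-30) = (64 + 26)*(-30) = 90*(-30) = -2700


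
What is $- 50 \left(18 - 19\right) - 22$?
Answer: $28$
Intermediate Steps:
$- 50 \left(18 - 19\right) - 22 = \left(-50\right) \left(-1\right) - 22 = 50 - 22 = 28$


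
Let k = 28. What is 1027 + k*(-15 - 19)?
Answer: 75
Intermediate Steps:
1027 + k*(-15 - 19) = 1027 + 28*(-15 - 19) = 1027 + 28*(-34) = 1027 - 952 = 75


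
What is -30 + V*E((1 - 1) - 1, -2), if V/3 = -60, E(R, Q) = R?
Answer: 150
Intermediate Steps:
V = -180 (V = 3*(-60) = -180)
-30 + V*E((1 - 1) - 1, -2) = -30 - 180*((1 - 1) - 1) = -30 - 180*(0 - 1) = -30 - 180*(-1) = -30 + 180 = 150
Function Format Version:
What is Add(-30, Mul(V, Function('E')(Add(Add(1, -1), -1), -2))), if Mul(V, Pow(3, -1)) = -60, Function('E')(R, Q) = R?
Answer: 150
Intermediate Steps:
V = -180 (V = Mul(3, -60) = -180)
Add(-30, Mul(V, Function('E')(Add(Add(1, -1), -1), -2))) = Add(-30, Mul(-180, Add(Add(1, -1), -1))) = Add(-30, Mul(-180, Add(0, -1))) = Add(-30, Mul(-180, -1)) = Add(-30, 180) = 150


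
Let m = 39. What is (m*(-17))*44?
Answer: -29172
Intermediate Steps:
(m*(-17))*44 = (39*(-17))*44 = -663*44 = -29172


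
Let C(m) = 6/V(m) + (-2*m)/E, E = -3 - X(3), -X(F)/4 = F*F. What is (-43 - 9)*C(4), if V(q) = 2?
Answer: -4732/33 ≈ -143.39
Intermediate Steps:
X(F) = -4*F² (X(F) = -4*F*F = -4*F²)
E = 33 (E = -3 - (-4)*3² = -3 - (-4)*9 = -3 - 1*(-36) = -3 + 36 = 33)
C(m) = 3 - 2*m/33 (C(m) = 6/2 - 2*m/33 = 6*(½) - 2*m*(1/33) = 3 - 2*m/33)
(-43 - 9)*C(4) = (-43 - 9)*(3 - 2/33*4) = -52*(3 - 8/33) = -52*91/33 = -4732/33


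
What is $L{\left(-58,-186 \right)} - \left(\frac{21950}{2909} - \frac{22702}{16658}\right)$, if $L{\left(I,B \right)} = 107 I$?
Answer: $- \frac{150515354057}{24229061} \approx -6212.2$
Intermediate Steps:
$L{\left(-58,-186 \right)} - \left(\frac{21950}{2909} - \frac{22702}{16658}\right) = 107 \left(-58\right) - \left(\frac{21950}{2909} - \frac{22702}{16658}\right) = -6206 - \left(21950 \cdot \frac{1}{2909} - \frac{11351}{8329}\right) = -6206 - \left(\frac{21950}{2909} - \frac{11351}{8329}\right) = -6206 - \frac{149801491}{24229061} = - \frac{150515354057}{24229061}$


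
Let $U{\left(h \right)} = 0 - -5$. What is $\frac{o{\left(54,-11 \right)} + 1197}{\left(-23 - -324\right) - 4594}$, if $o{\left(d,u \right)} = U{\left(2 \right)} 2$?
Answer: $- \frac{1207}{4293} \approx -0.28116$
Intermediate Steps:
$U{\left(h \right)} = 5$ ($U{\left(h \right)} = 0 + 5 = 5$)
$o{\left(d,u \right)} = 10$ ($o{\left(d,u \right)} = 5 \cdot 2 = 10$)
$\frac{o{\left(54,-11 \right)} + 1197}{\left(-23 - -324\right) - 4594} = \frac{10 + 1197}{\left(-23 - -324\right) - 4594} = \frac{1207}{\left(-23 + 324\right) - 4594} = \frac{1207}{301 - 4594} = \frac{1207}{-4293} = 1207 \left(- \frac{1}{4293}\right) = - \frac{1207}{4293}$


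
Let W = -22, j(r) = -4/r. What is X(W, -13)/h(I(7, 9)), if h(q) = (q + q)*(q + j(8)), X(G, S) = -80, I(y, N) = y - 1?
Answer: -40/33 ≈ -1.2121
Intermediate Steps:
I(y, N) = -1 + y
h(q) = 2*q*(-1/2 + q) (h(q) = (q + q)*(q - 4/8) = (2*q)*(q - 4*1/8) = (2*q)*(q - 1/2) = (2*q)*(-1/2 + q) = 2*q*(-1/2 + q))
X(W, -13)/h(I(7, 9)) = -80*1/((-1 + 7)*(-1 + 2*(-1 + 7))) = -80*1/(6*(-1 + 2*6)) = -80*1/(6*(-1 + 12)) = -80/(6*11) = -80/66 = -80*1/66 = -40/33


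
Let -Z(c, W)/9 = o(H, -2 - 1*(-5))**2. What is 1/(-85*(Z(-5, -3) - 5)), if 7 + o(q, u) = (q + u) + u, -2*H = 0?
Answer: 1/1190 ≈ 0.00084034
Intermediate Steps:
H = 0 (H = -1/2*0 = 0)
o(q, u) = -7 + q + 2*u (o(q, u) = -7 + ((q + u) + u) = -7 + (q + 2*u) = -7 + q + 2*u)
Z(c, W) = -9 (Z(c, W) = -9*(-7 + 0 + 2*(-2 - 1*(-5)))**2 = -9*(-7 + 0 + 2*(-2 + 5))**2 = -9*(-7 + 0 + 2*3)**2 = -9*(-7 + 0 + 6)**2 = -9*(-1)**2 = -9*1 = -9)
1/(-85*(Z(-5, -3) - 5)) = 1/(-85*(-9 - 5)) = 1/(-85*(-14)) = 1/(-17*(-70)) = 1/1190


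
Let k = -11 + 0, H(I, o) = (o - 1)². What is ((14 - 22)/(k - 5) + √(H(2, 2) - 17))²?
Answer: -63/4 + 4*I ≈ -15.75 + 4.0*I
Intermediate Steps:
H(I, o) = (-1 + o)²
k = -11
((14 - 22)/(k - 5) + √(H(2, 2) - 17))² = ((14 - 22)/(-11 - 5) + √((-1 + 2)² - 17))² = (-8/(-16) + √(1² - 17))² = (-8*(-1/16) + √(1 - 17))² = (½ + √(-16))² = (½ + 4*I)²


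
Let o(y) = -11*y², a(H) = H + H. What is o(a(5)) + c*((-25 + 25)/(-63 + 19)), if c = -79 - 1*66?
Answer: -1100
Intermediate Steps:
c = -145 (c = -79 - 66 = -145)
a(H) = 2*H
o(a(5)) + c*((-25 + 25)/(-63 + 19)) = -11*(2*5)² - 145*(-25 + 25)/(-63 + 19) = -11*10² - 0/(-44) = -11*100 - 0*(-1)/44 = -1100 - 145*0 = -1100 + 0 = -1100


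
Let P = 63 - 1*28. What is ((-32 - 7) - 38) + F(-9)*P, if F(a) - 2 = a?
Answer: -322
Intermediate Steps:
F(a) = 2 + a
P = 35 (P = 63 - 28 = 35)
((-32 - 7) - 38) + F(-9)*P = ((-32 - 7) - 38) + (2 - 9)*35 = (-39 - 38) - 7*35 = -77 - 245 = -322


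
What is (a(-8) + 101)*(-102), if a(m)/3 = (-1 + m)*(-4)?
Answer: -21318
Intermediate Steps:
a(m) = 12 - 12*m (a(m) = 3*((-1 + m)*(-4)) = 3*(4 - 4*m) = 12 - 12*m)
(a(-8) + 101)*(-102) = ((12 - 12*(-8)) + 101)*(-102) = ((12 + 96) + 101)*(-102) = (108 + 101)*(-102) = 209*(-102) = -21318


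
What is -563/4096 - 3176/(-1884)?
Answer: 2987051/1929216 ≈ 1.5483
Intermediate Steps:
-563/4096 - 3176/(-1884) = -563*1/4096 - 3176*(-1/1884) = -563/4096 + 794/471 = 2987051/1929216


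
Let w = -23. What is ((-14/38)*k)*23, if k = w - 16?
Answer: 6279/19 ≈ 330.47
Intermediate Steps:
k = -39 (k = -23 - 16 = -39)
((-14/38)*k)*23 = (-14/38*(-39))*23 = (-14*1/38*(-39))*23 = -7/19*(-39)*23 = (273/19)*23 = 6279/19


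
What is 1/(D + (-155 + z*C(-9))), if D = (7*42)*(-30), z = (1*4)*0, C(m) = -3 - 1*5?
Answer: -1/8975 ≈ -0.00011142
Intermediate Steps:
C(m) = -8 (C(m) = -3 - 5 = -8)
z = 0 (z = 4*0 = 0)
D = -8820 (D = 294*(-30) = -8820)
1/(D + (-155 + z*C(-9))) = 1/(-8820 + (-155 + 0*(-8))) = 1/(-8820 + (-155 + 0)) = 1/(-8820 - 155) = 1/(-8975) = -1/8975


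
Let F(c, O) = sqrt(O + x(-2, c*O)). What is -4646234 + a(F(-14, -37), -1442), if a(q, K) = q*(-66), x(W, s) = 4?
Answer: -4646234 - 66*I*sqrt(33) ≈ -4.6462e+6 - 379.14*I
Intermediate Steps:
F(c, O) = sqrt(4 + O) (F(c, O) = sqrt(O + 4) = sqrt(4 + O))
a(q, K) = -66*q
-4646234 + a(F(-14, -37), -1442) = -4646234 - 66*sqrt(4 - 37) = -4646234 - 66*I*sqrt(33)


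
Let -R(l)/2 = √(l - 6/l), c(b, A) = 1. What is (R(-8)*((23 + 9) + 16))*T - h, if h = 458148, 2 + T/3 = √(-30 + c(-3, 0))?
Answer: -453972 + 288*I*√29 ≈ -4.5397e+5 + 1550.9*I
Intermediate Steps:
T = -6 + 3*I*√29 (T = -6 + 3*√(-30 + 1) = -6 + 3*√(-29) = -6 + 3*(I*√29) = -6 + 3*I*√29 ≈ -6.0 + 16.155*I)
R(l) = -2*√(l - 6/l)
(R(-8)*((23 + 9) + 16))*T - h = ((-2*√(-8 - 6/(-8)))*((23 + 9) + 16))*(-6 + 3*I*√29) - 1*458148 = ((-2*√(-8 - 6*(-⅛)))*(32 + 16))*(-6 + 3*I*√29) - 458148 = (-2*√(-8 + ¾)*48)*(-6 + 3*I*√29) - 458148 = (-I*√29*48)*(-6 + 3*I*√29) - 458148 = (-48*I*√29)*(-6 + 3*I*√29) - 458148 = -48*I*√29*(-6 + 3*I*√29) - 458148 = -458148 - 48*I*√29*(-6 + 3*I*√29)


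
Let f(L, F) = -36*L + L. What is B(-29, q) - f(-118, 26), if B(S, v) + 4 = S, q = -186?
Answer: -4163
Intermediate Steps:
B(S, v) = -4 + S
f(L, F) = -35*L
B(-29, q) - f(-118, 26) = (-4 - 29) - (-35)*(-118) = -33 - 1*4130 = -33 - 4130 = -4163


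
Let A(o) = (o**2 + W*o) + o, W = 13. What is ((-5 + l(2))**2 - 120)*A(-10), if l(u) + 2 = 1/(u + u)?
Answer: 5955/2 ≈ 2977.5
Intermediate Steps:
l(u) = -2 + 1/(2*u) (l(u) = -2 + 1/(u + u) = -2 + 1/(2*u))
A(o) = o**2 + 14*o (A(o) = (o**2 + 13*o) + o = o**2 + 14*o)
((-5 + l(2))**2 - 120)*A(-10) = ((-5 + (-2 + (1/2)/2))**2 - 120)*(-10*(14 - 10)) = ((-5 + (-2 + (1/2)*(1/2)))**2 - 120)*(-10*4) = ((-5 + (-2 + 1/4))**2 - 120)*(-40) = ((-5 - 7/4)**2 - 120)*(-40) = ((-27/4)**2 - 120)*(-40) = (729/16 - 120)*(-40) = -1191/16*(-40) = 5955/2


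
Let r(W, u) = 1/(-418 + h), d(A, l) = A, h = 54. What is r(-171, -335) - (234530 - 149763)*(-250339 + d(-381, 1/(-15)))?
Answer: 7736012735359/364 ≈ 2.1253e+10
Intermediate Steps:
r(W, u) = -1/364 (r(W, u) = 1/(-418 + 54) = 1/(-364) = -1/364)
r(-171, -335) - (234530 - 149763)*(-250339 + d(-381, 1/(-15))) = -1/364 - (234530 - 149763)*(-250339 - 381) = -1/364 - 84767*(-250720) = -1/364 - 1*(-21252782240) = -1/364 + 21252782240 = 7736012735359/364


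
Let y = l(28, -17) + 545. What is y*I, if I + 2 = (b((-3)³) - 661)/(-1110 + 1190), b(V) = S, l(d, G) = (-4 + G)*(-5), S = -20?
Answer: -54665/8 ≈ -6833.1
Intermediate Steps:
l(d, G) = 20 - 5*G
b(V) = -20
I = -841/80 (I = -2 + (-20 - 661)/(-1110 + 1190) = -2 - 681/80 = -841/80 ≈ -10.512)
y = 650 (y = (20 - 5*(-17)) + 545 = (20 + 85) + 545 = 105 + 545 = 650)
y*I = 650*(-841/80) = -54665/8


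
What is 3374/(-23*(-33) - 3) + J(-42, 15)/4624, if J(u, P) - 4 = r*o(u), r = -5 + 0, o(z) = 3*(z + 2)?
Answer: 143375/31212 ≈ 4.5936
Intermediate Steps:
o(z) = 6 + 3*z (o(z) = 3*(2 + z) = 6 + 3*z)
r = -5
J(u, P) = -26 - 15*u (J(u, P) = 4 - 5*(6 + 3*u) = 4 + (-30 - 15*u) = -26 - 15*u)
3374/(-23*(-33) - 3) + J(-42, 15)/4624 = 3374/(-23*(-33) - 3) + (-26 - 15*(-42))/4624 = 3374/(759 - 3) + (-26 + 630)*(1/4624) = 3374/756 + 604*(1/4624) = 3374*(1/756) + 151/1156 = 241/54 + 151/1156 = 143375/31212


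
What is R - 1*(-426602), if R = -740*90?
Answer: 360002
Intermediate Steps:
R = -66600
R - 1*(-426602) = -66600 - 1*(-426602) = -66600 + 426602 = 360002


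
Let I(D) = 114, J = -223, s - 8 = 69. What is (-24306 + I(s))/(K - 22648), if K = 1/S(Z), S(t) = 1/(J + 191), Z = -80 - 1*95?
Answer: 16/15 ≈ 1.0667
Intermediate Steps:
s = 77 (s = 8 + 69 = 77)
Z = -175 (Z = -80 - 95 = -175)
S(t) = -1/32 (S(t) = 1/(-223 + 191) = 1/(-32) = -1/32)
K = -32 (K = 1/(-1/32) = -32)
(-24306 + I(s))/(K - 22648) = (-24306 + 114)/(-32 - 22648) = -24192/(-22680) = -24192*(-1/22680) = 16/15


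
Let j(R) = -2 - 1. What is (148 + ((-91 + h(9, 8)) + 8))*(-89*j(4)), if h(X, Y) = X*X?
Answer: 38982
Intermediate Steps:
h(X, Y) = X²
j(R) = -3
(148 + ((-91 + h(9, 8)) + 8))*(-89*j(4)) = (148 + ((-91 + 9²) + 8))*(-89*(-3)) = (148 + ((-91 + 81) + 8))*267 = (148 + (-10 + 8))*267 = (148 - 2)*267 = 146*267 = 38982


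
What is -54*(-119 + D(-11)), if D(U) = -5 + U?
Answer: 7290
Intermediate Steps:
-54*(-119 + D(-11)) = -54*(-119 + (-5 - 11)) = -54*(-119 - 16) = -54*(-135) = 7290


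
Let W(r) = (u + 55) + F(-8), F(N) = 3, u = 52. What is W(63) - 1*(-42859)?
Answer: 42969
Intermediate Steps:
W(r) = 110 (W(r) = (52 + 55) + 3 = 107 + 3 = 110)
W(63) - 1*(-42859) = 110 - 1*(-42859) = 110 + 42859 = 42969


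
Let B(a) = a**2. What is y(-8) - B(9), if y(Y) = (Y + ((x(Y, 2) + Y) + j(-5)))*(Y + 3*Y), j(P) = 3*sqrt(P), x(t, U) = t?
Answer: 687 - 96*I*sqrt(5) ≈ 687.0 - 214.66*I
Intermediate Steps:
y(Y) = 4*Y*(3*Y + 3*I*sqrt(5)) (y(Y) = (Y + ((Y + Y) + 3*sqrt(-5)))*(Y + 3*Y) = (Y + (2*Y + 3*(I*sqrt(5))))*(4*Y) = (Y + (2*Y + 3*I*sqrt(5)))*(4*Y) = (3*Y + 3*I*sqrt(5))*(4*Y) = 4*Y*(3*Y + 3*I*sqrt(5)))
y(-8) - B(9) = 12*(-8)*(-8 + I*sqrt(5)) - 1*9**2 = (768 - 96*I*sqrt(5)) - 1*81 = (768 - 96*I*sqrt(5)) - 81 = 687 - 96*I*sqrt(5)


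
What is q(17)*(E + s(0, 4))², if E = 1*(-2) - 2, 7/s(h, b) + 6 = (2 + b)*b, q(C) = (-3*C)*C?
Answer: -1221025/108 ≈ -11306.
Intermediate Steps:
q(C) = -3*C²
s(h, b) = 7/(-6 + b*(2 + b)) (s(h, b) = 7/(-6 + (2 + b)*b) = 7/(-6 + b*(2 + b)))
E = -4 (E = -2 - 2 = -4)
q(17)*(E + s(0, 4))² = (-3*17²)*(-4 + 7/(-6 + 4² + 2*4))² = (-3*289)*(-4 + 7/(-6 + 16 + 8))² = -867*(-4 + 7/18)² = -867*(-65/18)² = -867*4225/324 = -1221025/108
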